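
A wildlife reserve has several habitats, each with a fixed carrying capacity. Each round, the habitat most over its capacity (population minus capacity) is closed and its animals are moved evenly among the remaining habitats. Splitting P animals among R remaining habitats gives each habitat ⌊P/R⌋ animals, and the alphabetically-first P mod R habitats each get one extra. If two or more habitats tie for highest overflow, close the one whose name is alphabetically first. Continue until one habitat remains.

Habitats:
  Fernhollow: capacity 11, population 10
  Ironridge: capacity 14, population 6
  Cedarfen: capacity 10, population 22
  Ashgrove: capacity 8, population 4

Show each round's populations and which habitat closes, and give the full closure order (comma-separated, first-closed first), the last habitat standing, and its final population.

Round 1: Ashgrove=4 Cedarfen=22 Fernhollow=10 Ironridge=6 → close Cedarfen (overflow 12)
  22÷3 = 7 each, +1 to first 1
Round 2: Ashgrove=12 Fernhollow=17 Ironridge=13 → close Fernhollow (overflow 6)
  17÷2 = 8 each, +1 to first 1
Round 3: Ashgrove=21 Ironridge=21 → close Ashgrove (overflow 13)
  21÷1 = 21 each, +1 to first 0

Closure order: Cedarfen, Fernhollow, Ashgrove
Last habitat: Ironridge with 42 animals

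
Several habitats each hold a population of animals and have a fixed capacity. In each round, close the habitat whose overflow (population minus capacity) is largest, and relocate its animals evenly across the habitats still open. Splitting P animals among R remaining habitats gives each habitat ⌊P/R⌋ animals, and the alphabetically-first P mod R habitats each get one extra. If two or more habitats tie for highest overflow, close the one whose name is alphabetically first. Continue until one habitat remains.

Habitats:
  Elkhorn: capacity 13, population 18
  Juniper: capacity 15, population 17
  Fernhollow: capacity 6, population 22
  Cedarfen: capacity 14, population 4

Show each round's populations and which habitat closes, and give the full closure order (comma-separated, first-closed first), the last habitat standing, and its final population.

Round 1: Cedarfen=4 Elkhorn=18 Fernhollow=22 Juniper=17 → close Fernhollow (overflow 16)
  22÷3 = 7 each, +1 to first 1
Round 2: Cedarfen=12 Elkhorn=25 Juniper=24 → close Elkhorn (overflow 12)
  25÷2 = 12 each, +1 to first 1
Round 3: Cedarfen=25 Juniper=36 → close Juniper (overflow 21)
  36÷1 = 36 each, +1 to first 0

Closure order: Fernhollow, Elkhorn, Juniper
Last habitat: Cedarfen with 61 animals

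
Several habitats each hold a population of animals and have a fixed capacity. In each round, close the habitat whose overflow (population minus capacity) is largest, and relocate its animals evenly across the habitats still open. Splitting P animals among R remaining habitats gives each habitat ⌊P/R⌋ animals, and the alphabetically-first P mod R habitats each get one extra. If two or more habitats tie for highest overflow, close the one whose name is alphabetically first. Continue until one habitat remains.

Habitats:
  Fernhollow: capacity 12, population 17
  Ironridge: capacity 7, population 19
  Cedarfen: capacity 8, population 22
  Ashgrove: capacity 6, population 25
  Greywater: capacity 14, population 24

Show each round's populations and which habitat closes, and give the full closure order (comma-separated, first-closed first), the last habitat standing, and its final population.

Round 1: Ashgrove=25 Cedarfen=22 Fernhollow=17 Greywater=24 Ironridge=19 → close Ashgrove (overflow 19)
  25÷4 = 6 each, +1 to first 1
Round 2: Cedarfen=29 Fernhollow=23 Greywater=30 Ironridge=25 → close Cedarfen (overflow 21)
  29÷3 = 9 each, +1 to first 2
Round 3: Fernhollow=33 Greywater=40 Ironridge=34 → close Ironridge (overflow 27)
  34÷2 = 17 each, +1 to first 0
Round 4: Fernhollow=50 Greywater=57 → close Greywater (overflow 43)
  57÷1 = 57 each, +1 to first 0

Closure order: Ashgrove, Cedarfen, Ironridge, Greywater
Last habitat: Fernhollow with 107 animals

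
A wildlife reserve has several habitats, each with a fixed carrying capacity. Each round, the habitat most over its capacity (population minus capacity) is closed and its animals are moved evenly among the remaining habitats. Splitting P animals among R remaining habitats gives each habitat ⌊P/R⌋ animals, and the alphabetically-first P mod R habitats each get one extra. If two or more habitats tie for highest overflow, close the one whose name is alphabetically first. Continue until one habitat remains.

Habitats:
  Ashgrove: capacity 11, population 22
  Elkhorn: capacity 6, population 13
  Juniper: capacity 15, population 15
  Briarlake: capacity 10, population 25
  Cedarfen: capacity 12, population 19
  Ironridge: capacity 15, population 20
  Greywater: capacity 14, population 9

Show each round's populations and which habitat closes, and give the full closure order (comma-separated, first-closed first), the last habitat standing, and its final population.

Round 1: Ashgrove=22 Briarlake=25 Cedarfen=19 Elkhorn=13 Greywater=9 Ironridge=20 Juniper=15 → close Briarlake (overflow 15)
  25÷6 = 4 each, +1 to first 1
Round 2: Ashgrove=27 Cedarfen=23 Elkhorn=17 Greywater=13 Ironridge=24 Juniper=19 → close Ashgrove (overflow 16)
  27÷5 = 5 each, +1 to first 2
Round 3: Cedarfen=29 Elkhorn=23 Greywater=18 Ironridge=29 Juniper=24 → close Cedarfen (overflow 17)
  29÷4 = 7 each, +1 to first 1
Round 4: Elkhorn=31 Greywater=25 Ironridge=36 Juniper=31 → close Elkhorn (overflow 25)
  31÷3 = 10 each, +1 to first 1
Round 5: Greywater=36 Ironridge=46 Juniper=41 → close Ironridge (overflow 31)
  46÷2 = 23 each, +1 to first 0
Round 6: Greywater=59 Juniper=64 → close Juniper (overflow 49)
  64÷1 = 64 each, +1 to first 0

Closure order: Briarlake, Ashgrove, Cedarfen, Elkhorn, Ironridge, Juniper
Last habitat: Greywater with 123 animals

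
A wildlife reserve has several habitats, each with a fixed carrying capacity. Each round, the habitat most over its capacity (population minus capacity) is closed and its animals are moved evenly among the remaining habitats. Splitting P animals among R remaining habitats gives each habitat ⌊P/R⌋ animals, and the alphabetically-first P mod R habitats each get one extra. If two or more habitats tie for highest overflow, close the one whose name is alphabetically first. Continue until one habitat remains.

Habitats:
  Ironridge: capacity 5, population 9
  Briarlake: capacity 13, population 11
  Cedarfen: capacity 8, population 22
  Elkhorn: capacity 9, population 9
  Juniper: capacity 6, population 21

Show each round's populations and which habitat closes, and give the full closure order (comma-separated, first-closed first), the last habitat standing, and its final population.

Round 1: Briarlake=11 Cedarfen=22 Elkhorn=9 Ironridge=9 Juniper=21 → close Juniper (overflow 15)
  21÷4 = 5 each, +1 to first 1
Round 2: Briarlake=17 Cedarfen=27 Elkhorn=14 Ironridge=14 → close Cedarfen (overflow 19)
  27÷3 = 9 each, +1 to first 0
Round 3: Briarlake=26 Elkhorn=23 Ironridge=23 → close Ironridge (overflow 18)
  23÷2 = 11 each, +1 to first 1
Round 4: Briarlake=38 Elkhorn=34 → close Briarlake (overflow 25)
  38÷1 = 38 each, +1 to first 0

Closure order: Juniper, Cedarfen, Ironridge, Briarlake
Last habitat: Elkhorn with 72 animals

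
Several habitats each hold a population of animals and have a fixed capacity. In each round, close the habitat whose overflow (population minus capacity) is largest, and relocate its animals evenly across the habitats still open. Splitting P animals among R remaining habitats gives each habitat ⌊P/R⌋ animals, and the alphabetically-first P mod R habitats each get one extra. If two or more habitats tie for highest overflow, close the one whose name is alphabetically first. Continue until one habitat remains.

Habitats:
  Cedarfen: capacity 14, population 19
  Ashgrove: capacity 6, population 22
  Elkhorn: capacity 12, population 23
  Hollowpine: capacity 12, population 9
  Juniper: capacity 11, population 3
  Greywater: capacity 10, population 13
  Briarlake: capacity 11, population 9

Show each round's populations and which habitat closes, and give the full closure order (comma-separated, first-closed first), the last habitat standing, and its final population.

Closure order: Ashgrove, Elkhorn, Cedarfen, Greywater, Briarlake, Hollowpine
Last habitat: Juniper with 98 animals

Round 1: Ashgrove=22 Briarlake=9 Cedarfen=19 Elkhorn=23 Greywater=13 Hollowpine=9 Juniper=3 → close Ashgrove (overflow 16)
  22÷6 = 3 each, +1 to first 4
Round 2: Briarlake=13 Cedarfen=23 Elkhorn=27 Greywater=17 Hollowpine=12 Juniper=6 → close Elkhorn (overflow 15)
  27÷5 = 5 each, +1 to first 2
Round 3: Briarlake=19 Cedarfen=29 Greywater=22 Hollowpine=17 Juniper=11 → close Cedarfen (overflow 15)
  29÷4 = 7 each, +1 to first 1
Round 4: Briarlake=27 Greywater=29 Hollowpine=24 Juniper=18 → close Greywater (overflow 19)
  29÷3 = 9 each, +1 to first 2
Round 5: Briarlake=37 Hollowpine=34 Juniper=27 → close Briarlake (overflow 26)
  37÷2 = 18 each, +1 to first 1
Round 6: Hollowpine=53 Juniper=45 → close Hollowpine (overflow 41)
  53÷1 = 53 each, +1 to first 0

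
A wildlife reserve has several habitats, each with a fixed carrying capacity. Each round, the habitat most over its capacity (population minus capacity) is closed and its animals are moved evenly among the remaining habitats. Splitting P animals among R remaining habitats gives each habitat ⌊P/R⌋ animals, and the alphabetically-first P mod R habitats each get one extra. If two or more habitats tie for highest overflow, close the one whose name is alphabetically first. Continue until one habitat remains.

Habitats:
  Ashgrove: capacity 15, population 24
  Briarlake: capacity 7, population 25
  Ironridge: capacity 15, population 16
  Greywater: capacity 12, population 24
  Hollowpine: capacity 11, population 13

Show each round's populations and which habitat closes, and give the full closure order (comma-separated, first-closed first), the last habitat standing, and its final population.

Round 1: Ashgrove=24 Briarlake=25 Greywater=24 Hollowpine=13 Ironridge=16 → close Briarlake (overflow 18)
  25÷4 = 6 each, +1 to first 1
Round 2: Ashgrove=31 Greywater=30 Hollowpine=19 Ironridge=22 → close Greywater (overflow 18)
  30÷3 = 10 each, +1 to first 0
Round 3: Ashgrove=41 Hollowpine=29 Ironridge=32 → close Ashgrove (overflow 26)
  41÷2 = 20 each, +1 to first 1
Round 4: Hollowpine=50 Ironridge=52 → close Hollowpine (overflow 39)
  50÷1 = 50 each, +1 to first 0

Closure order: Briarlake, Greywater, Ashgrove, Hollowpine
Last habitat: Ironridge with 102 animals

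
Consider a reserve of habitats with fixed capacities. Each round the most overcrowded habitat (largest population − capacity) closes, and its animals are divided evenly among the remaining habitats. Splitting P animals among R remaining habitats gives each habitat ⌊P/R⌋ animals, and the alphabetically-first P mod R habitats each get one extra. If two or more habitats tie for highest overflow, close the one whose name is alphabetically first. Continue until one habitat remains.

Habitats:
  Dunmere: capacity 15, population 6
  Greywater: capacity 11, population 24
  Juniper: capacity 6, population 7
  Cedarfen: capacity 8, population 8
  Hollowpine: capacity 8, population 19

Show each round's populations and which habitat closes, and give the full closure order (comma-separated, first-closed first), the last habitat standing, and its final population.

Closure order: Greywater, Hollowpine, Cedarfen, Juniper
Last habitat: Dunmere with 64 animals

Round 1: Cedarfen=8 Dunmere=6 Greywater=24 Hollowpine=19 Juniper=7 → close Greywater (overflow 13)
  24÷4 = 6 each, +1 to first 0
Round 2: Cedarfen=14 Dunmere=12 Hollowpine=25 Juniper=13 → close Hollowpine (overflow 17)
  25÷3 = 8 each, +1 to first 1
Round 3: Cedarfen=23 Dunmere=20 Juniper=21 → close Cedarfen (overflow 15)
  23÷2 = 11 each, +1 to first 1
Round 4: Dunmere=32 Juniper=32 → close Juniper (overflow 26)
  32÷1 = 32 each, +1 to first 0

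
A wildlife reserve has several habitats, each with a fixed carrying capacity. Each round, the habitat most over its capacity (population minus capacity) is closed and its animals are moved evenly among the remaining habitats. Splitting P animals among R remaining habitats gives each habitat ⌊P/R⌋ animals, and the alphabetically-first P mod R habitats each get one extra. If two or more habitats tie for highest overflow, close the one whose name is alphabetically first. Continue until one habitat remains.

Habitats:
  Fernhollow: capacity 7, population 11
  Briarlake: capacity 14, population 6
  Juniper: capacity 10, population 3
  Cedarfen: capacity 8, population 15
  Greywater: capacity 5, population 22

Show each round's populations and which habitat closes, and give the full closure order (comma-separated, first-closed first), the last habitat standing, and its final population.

Closure order: Greywater, Cedarfen, Fernhollow, Briarlake
Last habitat: Juniper with 57 animals

Round 1: Briarlake=6 Cedarfen=15 Fernhollow=11 Greywater=22 Juniper=3 → close Greywater (overflow 17)
  22÷4 = 5 each, +1 to first 2
Round 2: Briarlake=12 Cedarfen=21 Fernhollow=16 Juniper=8 → close Cedarfen (overflow 13)
  21÷3 = 7 each, +1 to first 0
Round 3: Briarlake=19 Fernhollow=23 Juniper=15 → close Fernhollow (overflow 16)
  23÷2 = 11 each, +1 to first 1
Round 4: Briarlake=31 Juniper=26 → close Briarlake (overflow 17)
  31÷1 = 31 each, +1 to first 0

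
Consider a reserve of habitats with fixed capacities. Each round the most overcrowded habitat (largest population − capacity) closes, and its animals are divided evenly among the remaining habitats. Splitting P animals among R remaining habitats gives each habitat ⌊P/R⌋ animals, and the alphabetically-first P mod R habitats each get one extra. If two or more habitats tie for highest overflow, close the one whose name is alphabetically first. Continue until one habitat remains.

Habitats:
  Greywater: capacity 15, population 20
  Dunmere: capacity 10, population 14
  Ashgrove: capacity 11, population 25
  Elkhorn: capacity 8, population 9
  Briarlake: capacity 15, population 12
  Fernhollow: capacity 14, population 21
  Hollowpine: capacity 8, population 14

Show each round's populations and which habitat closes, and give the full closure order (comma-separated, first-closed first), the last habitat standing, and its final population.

Round 1: Ashgrove=25 Briarlake=12 Dunmere=14 Elkhorn=9 Fernhollow=21 Greywater=20 Hollowpine=14 → close Ashgrove (overflow 14)
  25÷6 = 4 each, +1 to first 1
Round 2: Briarlake=17 Dunmere=18 Elkhorn=13 Fernhollow=25 Greywater=24 Hollowpine=18 → close Fernhollow (overflow 11)
  25÷5 = 5 each, +1 to first 0
Round 3: Briarlake=22 Dunmere=23 Elkhorn=18 Greywater=29 Hollowpine=23 → close Hollowpine (overflow 15)
  23÷4 = 5 each, +1 to first 3
Round 4: Briarlake=28 Dunmere=29 Elkhorn=24 Greywater=34 → close Dunmere (overflow 19)
  29÷3 = 9 each, +1 to first 2
Round 5: Briarlake=38 Elkhorn=34 Greywater=43 → close Greywater (overflow 28)
  43÷2 = 21 each, +1 to first 1
Round 6: Briarlake=60 Elkhorn=55 → close Elkhorn (overflow 47)
  55÷1 = 55 each, +1 to first 0

Closure order: Ashgrove, Fernhollow, Hollowpine, Dunmere, Greywater, Elkhorn
Last habitat: Briarlake with 115 animals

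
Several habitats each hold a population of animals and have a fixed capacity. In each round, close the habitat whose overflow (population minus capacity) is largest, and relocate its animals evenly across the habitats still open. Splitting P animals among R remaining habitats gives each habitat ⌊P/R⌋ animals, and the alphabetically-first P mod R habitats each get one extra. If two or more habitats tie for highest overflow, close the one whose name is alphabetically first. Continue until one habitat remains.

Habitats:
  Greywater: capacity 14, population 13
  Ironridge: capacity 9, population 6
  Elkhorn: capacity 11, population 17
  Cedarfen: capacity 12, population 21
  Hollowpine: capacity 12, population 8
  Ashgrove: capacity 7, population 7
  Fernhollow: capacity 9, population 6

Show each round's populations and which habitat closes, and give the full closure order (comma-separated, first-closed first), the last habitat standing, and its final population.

Closure order: Cedarfen, Elkhorn, Ashgrove, Greywater, Fernhollow, Ironridge
Last habitat: Hollowpine with 78 animals

Round 1: Ashgrove=7 Cedarfen=21 Elkhorn=17 Fernhollow=6 Greywater=13 Hollowpine=8 Ironridge=6 → close Cedarfen (overflow 9)
  21÷6 = 3 each, +1 to first 3
Round 2: Ashgrove=11 Elkhorn=21 Fernhollow=10 Greywater=16 Hollowpine=11 Ironridge=9 → close Elkhorn (overflow 10)
  21÷5 = 4 each, +1 to first 1
Round 3: Ashgrove=16 Fernhollow=14 Greywater=20 Hollowpine=15 Ironridge=13 → close Ashgrove (overflow 9)
  16÷4 = 4 each, +1 to first 0
Round 4: Fernhollow=18 Greywater=24 Hollowpine=19 Ironridge=17 → close Greywater (overflow 10)
  24÷3 = 8 each, +1 to first 0
Round 5: Fernhollow=26 Hollowpine=27 Ironridge=25 → close Fernhollow (overflow 17)
  26÷2 = 13 each, +1 to first 0
Round 6: Hollowpine=40 Ironridge=38 → close Ironridge (overflow 29)
  38÷1 = 38 each, +1 to first 0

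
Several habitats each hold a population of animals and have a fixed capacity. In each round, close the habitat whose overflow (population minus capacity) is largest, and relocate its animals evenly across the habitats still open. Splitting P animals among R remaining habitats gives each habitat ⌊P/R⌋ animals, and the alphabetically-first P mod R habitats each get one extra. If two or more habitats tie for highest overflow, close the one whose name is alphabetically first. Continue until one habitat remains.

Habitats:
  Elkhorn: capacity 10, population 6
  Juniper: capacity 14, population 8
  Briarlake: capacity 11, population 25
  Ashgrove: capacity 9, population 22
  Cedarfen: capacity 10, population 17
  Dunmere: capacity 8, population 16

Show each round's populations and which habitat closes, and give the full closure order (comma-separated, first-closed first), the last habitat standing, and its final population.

Closure order: Briarlake, Ashgrove, Dunmere, Cedarfen, Elkhorn
Last habitat: Juniper with 94 animals

Round 1: Ashgrove=22 Briarlake=25 Cedarfen=17 Dunmere=16 Elkhorn=6 Juniper=8 → close Briarlake (overflow 14)
  25÷5 = 5 each, +1 to first 0
Round 2: Ashgrove=27 Cedarfen=22 Dunmere=21 Elkhorn=11 Juniper=13 → close Ashgrove (overflow 18)
  27÷4 = 6 each, +1 to first 3
Round 3: Cedarfen=29 Dunmere=28 Elkhorn=18 Juniper=19 → close Dunmere (overflow 20)
  28÷3 = 9 each, +1 to first 1
Round 4: Cedarfen=39 Elkhorn=27 Juniper=28 → close Cedarfen (overflow 29)
  39÷2 = 19 each, +1 to first 1
Round 5: Elkhorn=47 Juniper=47 → close Elkhorn (overflow 37)
  47÷1 = 47 each, +1 to first 0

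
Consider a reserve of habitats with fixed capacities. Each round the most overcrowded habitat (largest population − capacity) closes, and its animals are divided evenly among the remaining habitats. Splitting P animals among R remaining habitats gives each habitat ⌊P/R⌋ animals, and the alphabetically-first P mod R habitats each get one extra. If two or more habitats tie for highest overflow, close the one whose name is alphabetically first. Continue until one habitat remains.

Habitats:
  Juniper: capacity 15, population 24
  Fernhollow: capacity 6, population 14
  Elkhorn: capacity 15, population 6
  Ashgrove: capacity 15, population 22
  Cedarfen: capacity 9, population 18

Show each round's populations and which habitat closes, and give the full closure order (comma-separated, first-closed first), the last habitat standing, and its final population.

Round 1: Ashgrove=22 Cedarfen=18 Elkhorn=6 Fernhollow=14 Juniper=24 → close Cedarfen (overflow 9)
  18÷4 = 4 each, +1 to first 2
Round 2: Ashgrove=27 Elkhorn=11 Fernhollow=18 Juniper=28 → close Juniper (overflow 13)
  28÷3 = 9 each, +1 to first 1
Round 3: Ashgrove=37 Elkhorn=20 Fernhollow=27 → close Ashgrove (overflow 22)
  37÷2 = 18 each, +1 to first 1
Round 4: Elkhorn=39 Fernhollow=45 → close Fernhollow (overflow 39)
  45÷1 = 45 each, +1 to first 0

Closure order: Cedarfen, Juniper, Ashgrove, Fernhollow
Last habitat: Elkhorn with 84 animals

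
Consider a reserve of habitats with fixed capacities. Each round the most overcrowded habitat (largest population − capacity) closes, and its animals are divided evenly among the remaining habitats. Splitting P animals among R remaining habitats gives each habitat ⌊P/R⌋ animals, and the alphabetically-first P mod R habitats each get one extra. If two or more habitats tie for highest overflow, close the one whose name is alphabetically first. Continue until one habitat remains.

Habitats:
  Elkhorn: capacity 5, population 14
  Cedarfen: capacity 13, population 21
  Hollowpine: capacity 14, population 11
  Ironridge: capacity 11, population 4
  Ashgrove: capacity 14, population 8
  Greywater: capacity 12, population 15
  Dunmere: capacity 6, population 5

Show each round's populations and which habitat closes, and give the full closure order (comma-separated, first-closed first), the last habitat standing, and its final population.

Round 1: Ashgrove=8 Cedarfen=21 Dunmere=5 Elkhorn=14 Greywater=15 Hollowpine=11 Ironridge=4 → close Elkhorn (overflow 9)
  14÷6 = 2 each, +1 to first 2
Round 2: Ashgrove=11 Cedarfen=24 Dunmere=7 Greywater=17 Hollowpine=13 Ironridge=6 → close Cedarfen (overflow 11)
  24÷5 = 4 each, +1 to first 4
Round 3: Ashgrove=16 Dunmere=12 Greywater=22 Hollowpine=18 Ironridge=10 → close Greywater (overflow 10)
  22÷4 = 5 each, +1 to first 2
Round 4: Ashgrove=22 Dunmere=18 Hollowpine=23 Ironridge=15 → close Dunmere (overflow 12)
  18÷3 = 6 each, +1 to first 0
Round 5: Ashgrove=28 Hollowpine=29 Ironridge=21 → close Hollowpine (overflow 15)
  29÷2 = 14 each, +1 to first 1
Round 6: Ashgrove=43 Ironridge=35 → close Ashgrove (overflow 29)
  43÷1 = 43 each, +1 to first 0

Closure order: Elkhorn, Cedarfen, Greywater, Dunmere, Hollowpine, Ashgrove
Last habitat: Ironridge with 78 animals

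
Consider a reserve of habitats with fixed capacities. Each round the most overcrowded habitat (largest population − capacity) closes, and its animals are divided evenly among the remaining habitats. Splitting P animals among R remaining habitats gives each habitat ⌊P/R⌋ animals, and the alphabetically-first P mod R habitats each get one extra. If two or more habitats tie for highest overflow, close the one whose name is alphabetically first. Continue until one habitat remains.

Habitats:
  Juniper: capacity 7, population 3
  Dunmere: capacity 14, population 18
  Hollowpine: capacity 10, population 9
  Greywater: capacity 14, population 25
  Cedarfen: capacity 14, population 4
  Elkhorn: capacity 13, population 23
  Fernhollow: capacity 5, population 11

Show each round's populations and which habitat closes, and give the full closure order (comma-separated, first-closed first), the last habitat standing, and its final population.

Closure order: Greywater, Elkhorn, Fernhollow, Dunmere, Hollowpine, Juniper
Last habitat: Cedarfen with 93 animals

Round 1: Cedarfen=4 Dunmere=18 Elkhorn=23 Fernhollow=11 Greywater=25 Hollowpine=9 Juniper=3 → close Greywater (overflow 11)
  25÷6 = 4 each, +1 to first 1
Round 2: Cedarfen=9 Dunmere=22 Elkhorn=27 Fernhollow=15 Hollowpine=13 Juniper=7 → close Elkhorn (overflow 14)
  27÷5 = 5 each, +1 to first 2
Round 3: Cedarfen=15 Dunmere=28 Fernhollow=20 Hollowpine=18 Juniper=12 → close Fernhollow (overflow 15)
  20÷4 = 5 each, +1 to first 0
Round 4: Cedarfen=20 Dunmere=33 Hollowpine=23 Juniper=17 → close Dunmere (overflow 19)
  33÷3 = 11 each, +1 to first 0
Round 5: Cedarfen=31 Hollowpine=34 Juniper=28 → close Hollowpine (overflow 24)
  34÷2 = 17 each, +1 to first 0
Round 6: Cedarfen=48 Juniper=45 → close Juniper (overflow 38)
  45÷1 = 45 each, +1 to first 0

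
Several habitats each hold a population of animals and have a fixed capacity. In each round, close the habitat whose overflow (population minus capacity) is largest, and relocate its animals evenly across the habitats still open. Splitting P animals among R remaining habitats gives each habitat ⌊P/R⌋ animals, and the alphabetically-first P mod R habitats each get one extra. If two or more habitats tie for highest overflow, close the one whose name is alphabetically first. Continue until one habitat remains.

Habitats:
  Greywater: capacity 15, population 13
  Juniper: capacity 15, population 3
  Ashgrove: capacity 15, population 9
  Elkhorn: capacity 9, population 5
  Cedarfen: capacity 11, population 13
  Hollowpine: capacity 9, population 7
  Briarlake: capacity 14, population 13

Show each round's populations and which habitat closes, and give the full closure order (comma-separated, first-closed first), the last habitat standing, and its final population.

Round 1: Ashgrove=9 Briarlake=13 Cedarfen=13 Elkhorn=5 Greywater=13 Hollowpine=7 Juniper=3 → close Cedarfen (overflow 2)
  13÷6 = 2 each, +1 to first 1
Round 2: Ashgrove=12 Briarlake=15 Elkhorn=7 Greywater=15 Hollowpine=9 Juniper=5 → close Briarlake (overflow 1)
  15÷5 = 3 each, +1 to first 0
Round 3: Ashgrove=15 Elkhorn=10 Greywater=18 Hollowpine=12 Juniper=8 → close Greywater (overflow 3)
  18÷4 = 4 each, +1 to first 2
Round 4: Ashgrove=20 Elkhorn=15 Hollowpine=16 Juniper=12 → close Hollowpine (overflow 7)
  16÷3 = 5 each, +1 to first 1
Round 5: Ashgrove=26 Elkhorn=20 Juniper=17 → close Ashgrove (overflow 11)
  26÷2 = 13 each, +1 to first 0
Round 6: Elkhorn=33 Juniper=30 → close Elkhorn (overflow 24)
  33÷1 = 33 each, +1 to first 0

Closure order: Cedarfen, Briarlake, Greywater, Hollowpine, Ashgrove, Elkhorn
Last habitat: Juniper with 63 animals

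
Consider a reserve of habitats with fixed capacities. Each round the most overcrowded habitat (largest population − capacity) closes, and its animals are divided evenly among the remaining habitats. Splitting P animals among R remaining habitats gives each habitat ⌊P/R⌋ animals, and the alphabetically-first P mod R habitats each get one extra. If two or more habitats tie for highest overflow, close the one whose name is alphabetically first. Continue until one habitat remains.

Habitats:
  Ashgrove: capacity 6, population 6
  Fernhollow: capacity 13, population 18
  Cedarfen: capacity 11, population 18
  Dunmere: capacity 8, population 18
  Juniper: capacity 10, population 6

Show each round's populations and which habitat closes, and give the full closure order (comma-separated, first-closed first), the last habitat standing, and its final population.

Round 1: Ashgrove=6 Cedarfen=18 Dunmere=18 Fernhollow=18 Juniper=6 → close Dunmere (overflow 10)
  18÷4 = 4 each, +1 to first 2
Round 2: Ashgrove=11 Cedarfen=23 Fernhollow=22 Juniper=10 → close Cedarfen (overflow 12)
  23÷3 = 7 each, +1 to first 2
Round 3: Ashgrove=19 Fernhollow=30 Juniper=17 → close Fernhollow (overflow 17)
  30÷2 = 15 each, +1 to first 0
Round 4: Ashgrove=34 Juniper=32 → close Ashgrove (overflow 28)
  34÷1 = 34 each, +1 to first 0

Closure order: Dunmere, Cedarfen, Fernhollow, Ashgrove
Last habitat: Juniper with 66 animals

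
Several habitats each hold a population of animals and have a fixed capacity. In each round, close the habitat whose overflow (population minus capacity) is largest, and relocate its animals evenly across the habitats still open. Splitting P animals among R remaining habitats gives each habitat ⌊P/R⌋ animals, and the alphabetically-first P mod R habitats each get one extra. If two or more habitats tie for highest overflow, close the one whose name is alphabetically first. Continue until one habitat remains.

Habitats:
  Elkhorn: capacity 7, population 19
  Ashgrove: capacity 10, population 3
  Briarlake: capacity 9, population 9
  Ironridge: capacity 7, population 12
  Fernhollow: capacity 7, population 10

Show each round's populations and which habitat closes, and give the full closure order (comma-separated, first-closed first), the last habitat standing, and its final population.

Closure order: Elkhorn, Ironridge, Fernhollow, Briarlake
Last habitat: Ashgrove with 53 animals

Round 1: Ashgrove=3 Briarlake=9 Elkhorn=19 Fernhollow=10 Ironridge=12 → close Elkhorn (overflow 12)
  19÷4 = 4 each, +1 to first 3
Round 2: Ashgrove=8 Briarlake=14 Fernhollow=15 Ironridge=16 → close Ironridge (overflow 9)
  16÷3 = 5 each, +1 to first 1
Round 3: Ashgrove=14 Briarlake=19 Fernhollow=20 → close Fernhollow (overflow 13)
  20÷2 = 10 each, +1 to first 0
Round 4: Ashgrove=24 Briarlake=29 → close Briarlake (overflow 20)
  29÷1 = 29 each, +1 to first 0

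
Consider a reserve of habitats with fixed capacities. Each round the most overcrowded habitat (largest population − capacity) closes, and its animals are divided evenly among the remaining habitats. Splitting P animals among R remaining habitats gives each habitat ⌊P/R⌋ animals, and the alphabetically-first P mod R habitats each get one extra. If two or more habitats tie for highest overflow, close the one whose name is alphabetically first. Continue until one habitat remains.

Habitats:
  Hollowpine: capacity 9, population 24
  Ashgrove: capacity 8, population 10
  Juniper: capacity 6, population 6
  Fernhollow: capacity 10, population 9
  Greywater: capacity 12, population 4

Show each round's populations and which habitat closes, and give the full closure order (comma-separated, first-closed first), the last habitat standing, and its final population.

Closure order: Hollowpine, Ashgrove, Fernhollow, Juniper
Last habitat: Greywater with 53 animals

Round 1: Ashgrove=10 Fernhollow=9 Greywater=4 Hollowpine=24 Juniper=6 → close Hollowpine (overflow 15)
  24÷4 = 6 each, +1 to first 0
Round 2: Ashgrove=16 Fernhollow=15 Greywater=10 Juniper=12 → close Ashgrove (overflow 8)
  16÷3 = 5 each, +1 to first 1
Round 3: Fernhollow=21 Greywater=15 Juniper=17 → close Fernhollow (overflow 11)
  21÷2 = 10 each, +1 to first 1
Round 4: Greywater=26 Juniper=27 → close Juniper (overflow 21)
  27÷1 = 27 each, +1 to first 0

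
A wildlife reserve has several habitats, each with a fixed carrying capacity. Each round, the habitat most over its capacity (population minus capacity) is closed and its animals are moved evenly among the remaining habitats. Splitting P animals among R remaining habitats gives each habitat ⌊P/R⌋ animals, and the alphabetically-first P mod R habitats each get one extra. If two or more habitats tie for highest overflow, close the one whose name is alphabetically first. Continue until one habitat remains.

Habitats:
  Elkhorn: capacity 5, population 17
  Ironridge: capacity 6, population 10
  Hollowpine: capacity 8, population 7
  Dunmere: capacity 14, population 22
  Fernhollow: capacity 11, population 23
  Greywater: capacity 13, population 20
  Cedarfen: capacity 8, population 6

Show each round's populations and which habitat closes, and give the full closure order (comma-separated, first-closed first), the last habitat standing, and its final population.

Round 1: Cedarfen=6 Dunmere=22 Elkhorn=17 Fernhollow=23 Greywater=20 Hollowpine=7 Ironridge=10 → close Elkhorn (overflow 12)
  17÷6 = 2 each, +1 to first 5
Round 2: Cedarfen=9 Dunmere=25 Fernhollow=26 Greywater=23 Hollowpine=10 Ironridge=12 → close Fernhollow (overflow 15)
  26÷5 = 5 each, +1 to first 1
Round 3: Cedarfen=15 Dunmere=30 Greywater=28 Hollowpine=15 Ironridge=17 → close Dunmere (overflow 16)
  30÷4 = 7 each, +1 to first 2
Round 4: Cedarfen=23 Greywater=36 Hollowpine=22 Ironridge=24 → close Greywater (overflow 23)
  36÷3 = 12 each, +1 to first 0
Round 5: Cedarfen=35 Hollowpine=34 Ironridge=36 → close Ironridge (overflow 30)
  36÷2 = 18 each, +1 to first 0
Round 6: Cedarfen=53 Hollowpine=52 → close Cedarfen (overflow 45)
  53÷1 = 53 each, +1 to first 0

Closure order: Elkhorn, Fernhollow, Dunmere, Greywater, Ironridge, Cedarfen
Last habitat: Hollowpine with 105 animals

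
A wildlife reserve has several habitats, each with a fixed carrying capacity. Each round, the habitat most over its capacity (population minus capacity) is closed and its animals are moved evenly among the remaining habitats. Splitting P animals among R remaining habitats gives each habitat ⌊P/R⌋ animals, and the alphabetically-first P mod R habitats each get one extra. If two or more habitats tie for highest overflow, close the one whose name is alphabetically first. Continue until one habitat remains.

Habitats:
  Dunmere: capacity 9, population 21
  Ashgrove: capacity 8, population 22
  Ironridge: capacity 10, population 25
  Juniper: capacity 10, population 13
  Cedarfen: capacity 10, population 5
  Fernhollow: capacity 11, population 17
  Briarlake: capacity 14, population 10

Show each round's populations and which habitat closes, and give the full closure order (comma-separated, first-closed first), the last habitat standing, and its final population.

Closure order: Ironridge, Ashgrove, Dunmere, Fernhollow, Juniper, Briarlake
Last habitat: Cedarfen with 113 animals

Round 1: Ashgrove=22 Briarlake=10 Cedarfen=5 Dunmere=21 Fernhollow=17 Ironridge=25 Juniper=13 → close Ironridge (overflow 15)
  25÷6 = 4 each, +1 to first 1
Round 2: Ashgrove=27 Briarlake=14 Cedarfen=9 Dunmere=25 Fernhollow=21 Juniper=17 → close Ashgrove (overflow 19)
  27÷5 = 5 each, +1 to first 2
Round 3: Briarlake=20 Cedarfen=15 Dunmere=30 Fernhollow=26 Juniper=22 → close Dunmere (overflow 21)
  30÷4 = 7 each, +1 to first 2
Round 4: Briarlake=28 Cedarfen=23 Fernhollow=33 Juniper=29 → close Fernhollow (overflow 22)
  33÷3 = 11 each, +1 to first 0
Round 5: Briarlake=39 Cedarfen=34 Juniper=40 → close Juniper (overflow 30)
  40÷2 = 20 each, +1 to first 0
Round 6: Briarlake=59 Cedarfen=54 → close Briarlake (overflow 45)
  59÷1 = 59 each, +1 to first 0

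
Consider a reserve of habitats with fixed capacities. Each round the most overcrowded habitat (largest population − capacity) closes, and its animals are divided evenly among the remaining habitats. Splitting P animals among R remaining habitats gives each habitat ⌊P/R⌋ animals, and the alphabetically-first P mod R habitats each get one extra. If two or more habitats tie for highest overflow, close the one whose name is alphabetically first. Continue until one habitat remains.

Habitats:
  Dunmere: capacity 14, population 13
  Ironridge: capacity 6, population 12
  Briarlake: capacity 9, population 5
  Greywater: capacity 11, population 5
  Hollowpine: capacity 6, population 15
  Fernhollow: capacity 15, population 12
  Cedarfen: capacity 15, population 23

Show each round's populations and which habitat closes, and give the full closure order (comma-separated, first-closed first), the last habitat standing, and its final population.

Closure order: Hollowpine, Cedarfen, Ironridge, Dunmere, Briarlake, Fernhollow
Last habitat: Greywater with 85 animals

Round 1: Briarlake=5 Cedarfen=23 Dunmere=13 Fernhollow=12 Greywater=5 Hollowpine=15 Ironridge=12 → close Hollowpine (overflow 9)
  15÷6 = 2 each, +1 to first 3
Round 2: Briarlake=8 Cedarfen=26 Dunmere=16 Fernhollow=14 Greywater=7 Ironridge=14 → close Cedarfen (overflow 11)
  26÷5 = 5 each, +1 to first 1
Round 3: Briarlake=14 Dunmere=21 Fernhollow=19 Greywater=12 Ironridge=19 → close Ironridge (overflow 13)
  19÷4 = 4 each, +1 to first 3
Round 4: Briarlake=19 Dunmere=26 Fernhollow=24 Greywater=16 → close Dunmere (overflow 12)
  26÷3 = 8 each, +1 to first 2
Round 5: Briarlake=28 Fernhollow=33 Greywater=24 → close Briarlake (overflow 19)
  28÷2 = 14 each, +1 to first 0
Round 6: Fernhollow=47 Greywater=38 → close Fernhollow (overflow 32)
  47÷1 = 47 each, +1 to first 0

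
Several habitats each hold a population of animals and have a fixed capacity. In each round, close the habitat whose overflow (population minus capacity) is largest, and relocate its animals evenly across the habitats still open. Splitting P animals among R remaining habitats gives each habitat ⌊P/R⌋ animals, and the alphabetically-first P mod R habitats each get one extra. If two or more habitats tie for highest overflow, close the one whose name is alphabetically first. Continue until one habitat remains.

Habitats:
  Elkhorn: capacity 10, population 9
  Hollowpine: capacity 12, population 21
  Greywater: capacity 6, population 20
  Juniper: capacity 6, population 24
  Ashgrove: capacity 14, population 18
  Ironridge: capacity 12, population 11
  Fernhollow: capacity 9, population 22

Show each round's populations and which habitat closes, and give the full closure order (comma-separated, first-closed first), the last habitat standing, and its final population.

Round 1: Ashgrove=18 Elkhorn=9 Fernhollow=22 Greywater=20 Hollowpine=21 Ironridge=11 Juniper=24 → close Juniper (overflow 18)
  24÷6 = 4 each, +1 to first 0
Round 2: Ashgrove=22 Elkhorn=13 Fernhollow=26 Greywater=24 Hollowpine=25 Ironridge=15 → close Greywater (overflow 18)
  24÷5 = 4 each, +1 to first 4
Round 3: Ashgrove=27 Elkhorn=18 Fernhollow=31 Hollowpine=30 Ironridge=19 → close Fernhollow (overflow 22)
  31÷4 = 7 each, +1 to first 3
Round 4: Ashgrove=35 Elkhorn=26 Hollowpine=38 Ironridge=26 → close Hollowpine (overflow 26)
  38÷3 = 12 each, +1 to first 2
Round 5: Ashgrove=48 Elkhorn=39 Ironridge=38 → close Ashgrove (overflow 34)
  48÷2 = 24 each, +1 to first 0
Round 6: Elkhorn=63 Ironridge=62 → close Elkhorn (overflow 53)
  63÷1 = 63 each, +1 to first 0

Closure order: Juniper, Greywater, Fernhollow, Hollowpine, Ashgrove, Elkhorn
Last habitat: Ironridge with 125 animals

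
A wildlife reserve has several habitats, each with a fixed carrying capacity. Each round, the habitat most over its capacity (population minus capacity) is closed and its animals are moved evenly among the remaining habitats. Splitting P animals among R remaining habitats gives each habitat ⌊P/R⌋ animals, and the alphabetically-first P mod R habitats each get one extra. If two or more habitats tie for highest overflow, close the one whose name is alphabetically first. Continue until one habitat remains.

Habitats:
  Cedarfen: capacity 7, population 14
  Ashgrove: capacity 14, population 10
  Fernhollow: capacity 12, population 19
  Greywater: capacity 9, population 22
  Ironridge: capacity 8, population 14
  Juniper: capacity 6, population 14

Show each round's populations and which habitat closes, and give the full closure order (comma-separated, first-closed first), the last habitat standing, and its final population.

Round 1: Ashgrove=10 Cedarfen=14 Fernhollow=19 Greywater=22 Ironridge=14 Juniper=14 → close Greywater (overflow 13)
  22÷5 = 4 each, +1 to first 2
Round 2: Ashgrove=15 Cedarfen=19 Fernhollow=23 Ironridge=18 Juniper=18 → close Cedarfen (overflow 12)
  19÷4 = 4 each, +1 to first 3
Round 3: Ashgrove=20 Fernhollow=28 Ironridge=23 Juniper=22 → close Fernhollow (overflow 16)
  28÷3 = 9 each, +1 to first 1
Round 4: Ashgrove=30 Ironridge=32 Juniper=31 → close Juniper (overflow 25)
  31÷2 = 15 each, +1 to first 1
Round 5: Ashgrove=46 Ironridge=47 → close Ironridge (overflow 39)
  47÷1 = 47 each, +1 to first 0

Closure order: Greywater, Cedarfen, Fernhollow, Juniper, Ironridge
Last habitat: Ashgrove with 93 animals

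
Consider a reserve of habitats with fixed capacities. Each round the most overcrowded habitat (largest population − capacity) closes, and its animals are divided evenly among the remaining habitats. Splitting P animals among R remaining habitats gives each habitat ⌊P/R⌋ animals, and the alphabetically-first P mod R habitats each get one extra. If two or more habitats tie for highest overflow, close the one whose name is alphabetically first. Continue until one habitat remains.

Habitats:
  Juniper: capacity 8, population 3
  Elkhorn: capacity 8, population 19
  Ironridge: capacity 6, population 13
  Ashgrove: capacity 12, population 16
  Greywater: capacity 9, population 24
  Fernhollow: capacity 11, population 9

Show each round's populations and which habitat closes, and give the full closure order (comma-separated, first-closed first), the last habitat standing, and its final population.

Closure order: Greywater, Elkhorn, Ironridge, Ashgrove, Fernhollow
Last habitat: Juniper with 84 animals

Round 1: Ashgrove=16 Elkhorn=19 Fernhollow=9 Greywater=24 Ironridge=13 Juniper=3 → close Greywater (overflow 15)
  24÷5 = 4 each, +1 to first 4
Round 2: Ashgrove=21 Elkhorn=24 Fernhollow=14 Ironridge=18 Juniper=7 → close Elkhorn (overflow 16)
  24÷4 = 6 each, +1 to first 0
Round 3: Ashgrove=27 Fernhollow=20 Ironridge=24 Juniper=13 → close Ironridge (overflow 18)
  24÷3 = 8 each, +1 to first 0
Round 4: Ashgrove=35 Fernhollow=28 Juniper=21 → close Ashgrove (overflow 23)
  35÷2 = 17 each, +1 to first 1
Round 5: Fernhollow=46 Juniper=38 → close Fernhollow (overflow 35)
  46÷1 = 46 each, +1 to first 0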